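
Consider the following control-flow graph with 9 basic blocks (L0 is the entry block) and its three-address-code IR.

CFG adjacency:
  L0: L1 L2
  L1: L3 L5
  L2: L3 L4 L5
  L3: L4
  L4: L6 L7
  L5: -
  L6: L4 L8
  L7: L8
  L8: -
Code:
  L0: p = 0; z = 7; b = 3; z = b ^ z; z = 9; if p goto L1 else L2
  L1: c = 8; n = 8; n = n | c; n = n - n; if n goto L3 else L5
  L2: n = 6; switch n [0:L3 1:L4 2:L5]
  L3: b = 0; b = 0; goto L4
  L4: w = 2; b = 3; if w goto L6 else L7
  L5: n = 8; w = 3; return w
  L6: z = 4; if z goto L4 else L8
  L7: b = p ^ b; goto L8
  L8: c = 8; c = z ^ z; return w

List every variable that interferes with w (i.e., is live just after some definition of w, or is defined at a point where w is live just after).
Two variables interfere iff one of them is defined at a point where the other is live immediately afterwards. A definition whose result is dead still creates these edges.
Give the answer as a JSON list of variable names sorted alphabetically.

Block summaries:
  L0: def={b,p,z} ue=∅
  L1: def={c,n} ue=∅
  L2: def={n} ue=∅
  L3: def={b} ue=∅
  L4: def={b,w} ue=∅
  L5: def={n,w} ue=∅
  L6: def={z} ue=∅
  L7: def={b} ue={b,p}
  L8: def={c} ue={w,z}

Liveness:
  L0 li=∅ lo={p,z}
  L1 li={p,z} lo={p,z}
  L2 li={p,z} lo={p,z}
  L3 li={p,z} lo={p,z}
  L4 li={p,z} lo={b,p,w,z}
  L5 li=∅ lo=∅
  L6 li={p,w} lo={p,w,z}
  L7 li={b,p,w,z} lo={w,z}
  L8 li={w,z} lo=∅

Interference:
  b — {p,w,z}
  c — {n,p,w,z}
  n — {c,p,z}
  p — {b,c,n,w,z}
  w — {b,c,p,z}
  z — {b,c,n,p,w}

N(w) = ["b", "c", "p", "z"]

Answer: ["b", "c", "p", "z"]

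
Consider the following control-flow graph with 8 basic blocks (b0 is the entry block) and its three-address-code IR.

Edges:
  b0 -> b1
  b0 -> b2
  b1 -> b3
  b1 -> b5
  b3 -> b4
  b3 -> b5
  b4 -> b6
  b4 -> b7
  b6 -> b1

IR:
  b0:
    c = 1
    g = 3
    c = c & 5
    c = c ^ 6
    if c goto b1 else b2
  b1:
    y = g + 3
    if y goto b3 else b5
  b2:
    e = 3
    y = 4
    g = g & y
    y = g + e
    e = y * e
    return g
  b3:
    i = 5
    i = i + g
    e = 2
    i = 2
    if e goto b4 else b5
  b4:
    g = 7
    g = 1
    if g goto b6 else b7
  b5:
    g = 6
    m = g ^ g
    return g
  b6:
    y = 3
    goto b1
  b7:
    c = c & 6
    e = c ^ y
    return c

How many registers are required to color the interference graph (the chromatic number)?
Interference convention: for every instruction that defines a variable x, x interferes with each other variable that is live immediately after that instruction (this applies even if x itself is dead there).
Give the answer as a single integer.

Answer: 5

Derivation:
Block summaries:
  b0: {c,g} / ∅
  b1: {y} / {g}
  b2: {e,g,y} / {g}
  b3: {e,i} / {g}
  b4: {g} / ∅
  b5: {g,m} / ∅
  b6: {y} / ∅
  b7: {c,e} / {c,y}

Backward fixpoint:
  b0: in=∅ out={c,g}
  b1: in={c,g} out={c,g,y}
  b2: in={g} out=∅
  b3: in={c,g,y} out={c,y}
  b4: in={c,y} out={c,g,y}
  b5: in=∅ out=∅
  b6: in={c,g} out={c,g}
  b7: in={c,y} out=∅

Interference:
  c↔{e,g,i,y}
  e↔{c,g,i,y}
  g↔{c,e,i,m,y}
  i↔{c,e,g,y}
  m↔{g}
  y↔{c,e,g,i}

Registers:
  clique {c,e,g,i,y} ⇒ need ≥ 5
  5-colouring: r0={g}  r1={c,m}  r2={e}  r3={i}  r4={y}
  χ = 5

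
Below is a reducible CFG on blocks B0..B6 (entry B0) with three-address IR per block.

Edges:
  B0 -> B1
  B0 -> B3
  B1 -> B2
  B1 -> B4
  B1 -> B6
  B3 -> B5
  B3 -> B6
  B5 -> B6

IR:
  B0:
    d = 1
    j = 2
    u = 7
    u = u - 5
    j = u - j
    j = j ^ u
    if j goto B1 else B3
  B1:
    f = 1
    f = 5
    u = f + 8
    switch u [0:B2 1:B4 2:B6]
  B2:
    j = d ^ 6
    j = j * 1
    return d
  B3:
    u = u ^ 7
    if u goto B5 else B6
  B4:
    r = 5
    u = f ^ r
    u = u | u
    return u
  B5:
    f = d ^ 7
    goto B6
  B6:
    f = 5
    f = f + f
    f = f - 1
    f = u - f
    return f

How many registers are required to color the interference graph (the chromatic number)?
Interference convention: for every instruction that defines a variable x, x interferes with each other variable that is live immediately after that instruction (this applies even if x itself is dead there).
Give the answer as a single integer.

def/use:
  B0 def {d,j,u} use ∅
  B1 def {f,u} use ∅
  B2 def {j} use {d}
  B3 def {u} use {u}
  B4 def {r,u} use {f}
  B5 def {f} use {d}
  B6 def {f} use {u}

Backward fixpoint:
  B0: in=∅ out={d,u}
  B1: in={d} out={d,f,u}
  B2: in={d} out=∅
  B3: in={d,u} out={d,u}
  B4: in={f} out=∅
  B5: in={d,u} out={u}
  B6: in={u} out=∅

Interfere edges:
  d↔{f,j,u}
  f↔{d,r,u}
  j↔{d,u}
  r↔{f}
  u↔{d,f,j}

Colouring:
  lower bound: {d,f,u} mutually conflict ⇒ χ ≥ 3
  3-colouring: R0={d,r}  R1={f,j}  R2={u}
  χ = 3

Answer: 3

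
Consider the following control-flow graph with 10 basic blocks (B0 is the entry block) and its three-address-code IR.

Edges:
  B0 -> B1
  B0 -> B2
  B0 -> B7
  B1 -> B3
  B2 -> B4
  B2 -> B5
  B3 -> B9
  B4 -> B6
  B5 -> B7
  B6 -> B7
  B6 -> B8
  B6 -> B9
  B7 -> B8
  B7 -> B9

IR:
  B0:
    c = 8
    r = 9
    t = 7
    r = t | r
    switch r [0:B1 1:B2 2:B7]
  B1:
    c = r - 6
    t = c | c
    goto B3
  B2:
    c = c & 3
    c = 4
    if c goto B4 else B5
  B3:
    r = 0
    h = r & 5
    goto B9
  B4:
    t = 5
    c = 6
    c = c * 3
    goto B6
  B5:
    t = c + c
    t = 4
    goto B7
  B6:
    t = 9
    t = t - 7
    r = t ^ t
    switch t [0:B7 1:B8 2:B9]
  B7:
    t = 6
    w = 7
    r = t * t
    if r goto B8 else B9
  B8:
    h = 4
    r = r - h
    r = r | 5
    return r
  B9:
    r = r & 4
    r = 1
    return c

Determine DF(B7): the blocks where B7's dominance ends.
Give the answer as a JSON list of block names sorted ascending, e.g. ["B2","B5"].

Answer: ["B8", "B9"]

Derivation:
idom tree: B1←B0 B2←B0 B3←B1 B4←B2 B5←B2 B6←B4 B7←B0 B8←B0 B9←B0
Dom∩ at merges:
  B7: preds {B0,B5,B6}: {B0} ∩ {B0,B2,B5} ∩ {B0,B2,B4,B6} = {B0}; idom=B0
  B8: preds {B6,B7}: {B0,B2,B4,B6} ∩ {B0,B7} = {B0}; idom=B0
  B9: preds {B3,B6,B7}: {B0,B1,B3} ∩ {B0,B2,B4,B6} ∩ {B0,B7} = {B0}; idom=B0

Frontier:
  join B7 pred B0: · stop@B0
  join B7 pred B5: B5→B2 stop@B0
  join B7 pred B6: B6→B4→B2 stop@B0
  join B8 pred B6: B6→B4→B2 stop@B0
  join B8 pred B7: B7 stop@B0
  join B9 pred B3: B3→B1 stop@B0
  join B9 pred B6: B6→B4→B2 stop@B0
  join B9 pred B7: B7 stop@B0
  B0 → ∅
  B1 → {B9}
  B2 → {B7,B8,B9}
  B3 → {B9}
  B4 → {B7,B8,B9}
  B5 → {B7}
  B6 → {B7,B8,B9}
  B7 → {B8,B9}
  B8 → ∅
  B9 → ∅

DF(B7) = ["B8", "B9"]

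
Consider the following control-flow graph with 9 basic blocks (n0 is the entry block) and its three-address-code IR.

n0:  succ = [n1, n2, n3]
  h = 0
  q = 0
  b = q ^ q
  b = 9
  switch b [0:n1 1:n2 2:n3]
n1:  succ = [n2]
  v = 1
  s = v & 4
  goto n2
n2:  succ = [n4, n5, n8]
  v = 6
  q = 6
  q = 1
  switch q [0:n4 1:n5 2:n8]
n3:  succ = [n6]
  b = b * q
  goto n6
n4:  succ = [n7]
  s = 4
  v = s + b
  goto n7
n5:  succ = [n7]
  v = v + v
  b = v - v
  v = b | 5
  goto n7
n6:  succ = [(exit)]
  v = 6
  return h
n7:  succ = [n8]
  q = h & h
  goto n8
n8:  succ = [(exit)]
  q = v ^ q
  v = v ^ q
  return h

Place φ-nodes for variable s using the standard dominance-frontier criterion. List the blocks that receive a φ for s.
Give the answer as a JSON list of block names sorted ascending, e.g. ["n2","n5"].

idom tree: n1←n0 n2←n0 n3←n0 n4←n2 n5←n2 n6←n3 n7←n2 n8←n2
Join-block Dom:
  n2: preds {n0,n1}: {n0} ∩ {n0,n1} = {n0}; idom=n0
  n7: preds {n4,n5}: {n0,n2,n4} ∩ {n0,n2,n5} = {n0,n2}; idom=n2
  n8: preds {n2,n7}: {n0,n2} ∩ {n0,n2,n7} = {n0,n2}; idom=n2

DF walk-up:
  n2←n0: walk · to n0
  n2←n1: walk n1 to n0
  n7←n4: walk n4 to n2
  n7←n5: walk n5 to n2
  n8←n2: walk · to n2
  n8←n7: walk n7 to n2
  DF(n0)=∅
  DF(n1)={n2}
  DF(n2)=∅
  DF(n3)=∅
  DF(n4)={n7}
  DF(n5)={n7}
  DF(n6)=∅
  DF(n7)={n8}
  DF(n8)=∅

φ for s: defs {n1,n4}
  DF⁺ = {n2,n7,n8}

Answer: ["n2", "n7", "n8"]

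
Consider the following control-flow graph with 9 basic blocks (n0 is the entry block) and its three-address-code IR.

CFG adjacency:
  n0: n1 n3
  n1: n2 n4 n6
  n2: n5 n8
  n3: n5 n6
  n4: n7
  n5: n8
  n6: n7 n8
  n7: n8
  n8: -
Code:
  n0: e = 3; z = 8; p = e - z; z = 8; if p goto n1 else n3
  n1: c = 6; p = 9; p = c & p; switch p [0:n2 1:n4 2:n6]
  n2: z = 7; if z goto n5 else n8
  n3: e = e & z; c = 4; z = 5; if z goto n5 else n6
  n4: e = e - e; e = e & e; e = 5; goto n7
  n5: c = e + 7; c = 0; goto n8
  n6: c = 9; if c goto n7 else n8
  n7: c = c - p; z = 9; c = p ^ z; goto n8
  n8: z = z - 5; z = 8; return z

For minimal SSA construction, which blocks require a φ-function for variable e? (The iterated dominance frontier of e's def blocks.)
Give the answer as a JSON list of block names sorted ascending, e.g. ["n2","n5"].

idom tree: n1←n0 n2←n1 n3←n0 n4←n1 n5←n0 n6←n0 n7←n0 n8←n0
Dom at joins:
  n5: preds {n2,n3}: {n0,n1,n2} ∩ {n0,n3} = {n0}; idom=n0
  n6: preds {n1,n3}: {n0,n1} ∩ {n0,n3} = {n0}; idom=n0
  n7: preds {n4,n6}: {n0,n1,n4} ∩ {n0,n6} = {n0}; idom=n0
  n8: preds {n2,n5,n6,n7}: {n0,n1,n2} ∩ {n0,n5} ∩ {n0,n6} ∩ {n0,n7} = {n0}; idom=n0

DF derivation:
  n5←n2: walk n2→n1 to n0
  n5←n3: walk n3 to n0
  n6←n1: walk n1 to n0
  n6←n3: walk n3 to n0
  n7←n4: walk n4→n1 to n0
  n7←n6: walk n6 to n0
  n8←n2: walk n2→n1 to n0
  n8←n5: walk n5 to n0
  n8←n6: walk n6 to n0
  n8←n7: walk n7 to n0
  n0 → ∅
  n1 → {n5,n6,n7,n8}
  n2 → {n5,n8}
  n3 → {n5,n6}
  n4 → {n7}
  n5 → {n8}
  n6 → {n7,n8}
  n7 → {n8}
  n8 → ∅

φ for e: defs {n0,n3,n4}
  DF⁺ = {n5,n6,n7,n8}

Answer: ["n5", "n6", "n7", "n8"]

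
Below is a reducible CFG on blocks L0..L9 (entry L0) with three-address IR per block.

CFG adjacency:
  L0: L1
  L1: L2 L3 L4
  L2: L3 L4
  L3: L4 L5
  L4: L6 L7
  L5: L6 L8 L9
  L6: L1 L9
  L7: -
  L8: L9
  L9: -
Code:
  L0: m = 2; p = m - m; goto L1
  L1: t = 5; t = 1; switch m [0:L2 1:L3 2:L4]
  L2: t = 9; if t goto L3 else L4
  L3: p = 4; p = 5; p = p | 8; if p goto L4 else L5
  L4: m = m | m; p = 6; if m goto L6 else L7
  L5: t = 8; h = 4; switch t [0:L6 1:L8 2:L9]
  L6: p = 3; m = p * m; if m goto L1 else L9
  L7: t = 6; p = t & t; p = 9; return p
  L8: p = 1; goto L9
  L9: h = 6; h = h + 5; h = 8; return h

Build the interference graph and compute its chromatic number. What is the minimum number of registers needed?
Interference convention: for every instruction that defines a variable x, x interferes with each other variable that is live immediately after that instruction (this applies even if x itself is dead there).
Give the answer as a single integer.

def/use:
  L0 def {m,p} use ∅
  L1 def {t} use {m}
  L2 def {t} use ∅
  L3 def {p} use ∅
  L4 def {m,p} use {m}
  L5 def {h,t} use ∅
  L6 def {m,p} use {m}
  L7 def {p,t} use ∅
  L8 def {p} use ∅
  L9 def {h} use ∅

Live sets:
  L0 li=∅ lo={m}
  L1 li={m} lo={m}
  L2 li={m} lo={m}
  L3 li={m} lo={m}
  L4 li={m} lo={m}
  L5 li={m} lo={m}
  L6 li={m} lo={m}
  L7 li=∅ lo=∅
  L8 li=∅ lo=∅
  L9 li=∅ lo=∅

Interfere edges:
  h↔{m,t}
  m↔{h,p,t}
  p↔{m}
  t↔{h,m}

Colouring:
  clique {h,m,t} ⇒ need ≥ 3
  3-colouring: c0={m}  c1={h,p}  c2={t}
  χ = 3

Answer: 3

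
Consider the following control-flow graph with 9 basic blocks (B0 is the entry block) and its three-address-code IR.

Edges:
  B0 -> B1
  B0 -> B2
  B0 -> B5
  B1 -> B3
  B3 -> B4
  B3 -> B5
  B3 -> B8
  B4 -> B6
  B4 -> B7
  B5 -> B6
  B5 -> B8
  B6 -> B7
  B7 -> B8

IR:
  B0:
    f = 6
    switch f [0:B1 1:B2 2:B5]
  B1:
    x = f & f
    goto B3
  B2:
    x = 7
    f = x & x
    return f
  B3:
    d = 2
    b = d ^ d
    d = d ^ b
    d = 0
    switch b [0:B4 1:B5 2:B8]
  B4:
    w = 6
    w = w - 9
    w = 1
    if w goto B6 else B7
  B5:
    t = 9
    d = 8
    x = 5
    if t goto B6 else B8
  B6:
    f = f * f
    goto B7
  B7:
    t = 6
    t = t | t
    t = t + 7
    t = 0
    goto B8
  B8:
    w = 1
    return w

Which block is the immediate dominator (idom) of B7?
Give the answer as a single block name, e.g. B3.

Answer: B0

Derivation:
idom tree: B1←B0 B2←B0 B3←B1 B4←B3 B5←B0 B6←B0 B7←B0 B8←B0
Join-block Dom:
  B5: preds {B0,B3}: {B0} ∩ {B0,B1,B3} = {B0}; idom=B0
  B6: preds {B4,B5}: {B0,B1,B3,B4} ∩ {B0,B5} = {B0}; idom=B0
  B7: preds {B4,B6}: {B0,B1,B3,B4} ∩ {B0,B6} = {B0}; idom=B0
  B8: preds {B3,B5,B7}: {B0,B1,B3} ∩ {B0,B5} ∩ {B0,B7} = {B0}; idom=B0

idom(B7) = B0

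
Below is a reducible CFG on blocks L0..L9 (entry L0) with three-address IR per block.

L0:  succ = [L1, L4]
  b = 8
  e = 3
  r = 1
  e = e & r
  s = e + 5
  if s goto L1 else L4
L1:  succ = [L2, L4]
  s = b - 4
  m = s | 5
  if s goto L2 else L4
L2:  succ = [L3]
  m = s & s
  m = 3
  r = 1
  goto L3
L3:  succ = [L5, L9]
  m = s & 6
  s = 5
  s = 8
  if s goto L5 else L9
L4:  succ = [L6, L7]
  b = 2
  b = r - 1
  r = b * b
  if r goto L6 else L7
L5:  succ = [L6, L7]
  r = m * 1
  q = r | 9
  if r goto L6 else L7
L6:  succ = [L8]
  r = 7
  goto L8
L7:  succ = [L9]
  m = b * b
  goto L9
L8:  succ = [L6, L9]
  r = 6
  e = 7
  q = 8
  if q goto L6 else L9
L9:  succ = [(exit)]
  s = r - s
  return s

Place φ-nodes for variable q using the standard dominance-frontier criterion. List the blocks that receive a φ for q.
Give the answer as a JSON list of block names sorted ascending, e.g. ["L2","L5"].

Answer: ["L6", "L7", "L9"]

Derivation:
idom tree: L1←L0 L2←L1 L3←L2 L4←L0 L5←L3 L6←L0 L7←L0 L8←L6 L9←L0
Dom at joins:
  L4: preds {L0,L1}: {L0} ∩ {L0,L1} = {L0}; idom=L0
  L6: preds {L4,L5,L8}: {L0,L4} ∩ {L0,L1,L2,L3,L5} ∩ {L0,L6,L8} = {L0}; idom=L0
  L7: preds {L4,L5}: {L0,L4} ∩ {L0,L1,L2,L3,L5} = {L0}; idom=L0
  L9: preds {L3,L7,L8}: {L0,L1,L2,L3} ∩ {L0,L7} ∩ {L0,L6,L8} = {L0}; idom=L0

DF walk-up:
  join L4 pred L0: · stop@L0
  join L4 pred L1: L1 stop@L0
  join L6 pred L4: L4 stop@L0
  join L6 pred L5: L5→L3→L2→L1 stop@L0
  join L6 pred L8: L8→L6 stop@L0
  join L7 pred L4: L4 stop@L0
  join L7 pred L5: L5→L3→L2→L1 stop@L0
  join L9 pred L3: L3→L2→L1 stop@L0
  join L9 pred L7: L7 stop@L0
  join L9 pred L8: L8→L6 stop@L0
  L0: DF=∅
  L1: DF={L4,L6,L7,L9}
  L2: DF={L6,L7,L9}
  L3: DF={L6,L7,L9}
  L4: DF={L6,L7}
  L5: DF={L6,L7}
  L6: DF={L6,L9}
  L7: DF={L9}
  L8: DF={L6,L9}
  L9: DF=∅

φ for q: defs {L5,L8}
  DF⁺ = {L6,L7,L9}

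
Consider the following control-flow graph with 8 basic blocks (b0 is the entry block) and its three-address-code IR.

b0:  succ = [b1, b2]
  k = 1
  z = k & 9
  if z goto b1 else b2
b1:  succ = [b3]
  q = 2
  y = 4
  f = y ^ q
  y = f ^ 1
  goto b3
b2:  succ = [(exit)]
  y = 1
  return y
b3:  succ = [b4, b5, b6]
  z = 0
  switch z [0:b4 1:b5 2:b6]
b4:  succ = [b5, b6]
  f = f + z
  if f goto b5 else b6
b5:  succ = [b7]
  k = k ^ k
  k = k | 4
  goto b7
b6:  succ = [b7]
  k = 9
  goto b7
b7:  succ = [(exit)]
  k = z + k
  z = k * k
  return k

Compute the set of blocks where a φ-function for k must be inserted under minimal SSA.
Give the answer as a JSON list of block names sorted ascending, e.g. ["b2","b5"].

idom tree: b1←b0 b2←b0 b3←b1 b4←b3 b5←b3 b6←b3 b7←b3
Dom at joins:
  b5: preds {b3,b4}: {b0,b1,b3} ∩ {b0,b1,b3,b4} = {b0,b1,b3}; idom=b3
  b6: preds {b3,b4}: {b0,b1,b3} ∩ {b0,b1,b3,b4} = {b0,b1,b3}; idom=b3
  b7: preds {b5,b6}: {b0,b1,b3,b5} ∩ {b0,b1,b3,b6} = {b0,b1,b3}; idom=b3

DF derivation:
  join b5 pred b3: · stop@b3
  join b5 pred b4: b4 stop@b3
  join b6 pred b3: · stop@b3
  join b6 pred b4: b4 stop@b3
  join b7 pred b5: b5 stop@b3
  join b7 pred b6: b6 stop@b3
  DF(b0)=∅
  DF(b1)=∅
  DF(b2)=∅
  DF(b3)=∅
  DF(b4)={b5,b6}
  DF(b5)={b7}
  DF(b6)={b7}
  DF(b7)=∅

φ for k: defs {b0,b5,b6,b7}
  DF⁺ = {b7}

Answer: ["b7"]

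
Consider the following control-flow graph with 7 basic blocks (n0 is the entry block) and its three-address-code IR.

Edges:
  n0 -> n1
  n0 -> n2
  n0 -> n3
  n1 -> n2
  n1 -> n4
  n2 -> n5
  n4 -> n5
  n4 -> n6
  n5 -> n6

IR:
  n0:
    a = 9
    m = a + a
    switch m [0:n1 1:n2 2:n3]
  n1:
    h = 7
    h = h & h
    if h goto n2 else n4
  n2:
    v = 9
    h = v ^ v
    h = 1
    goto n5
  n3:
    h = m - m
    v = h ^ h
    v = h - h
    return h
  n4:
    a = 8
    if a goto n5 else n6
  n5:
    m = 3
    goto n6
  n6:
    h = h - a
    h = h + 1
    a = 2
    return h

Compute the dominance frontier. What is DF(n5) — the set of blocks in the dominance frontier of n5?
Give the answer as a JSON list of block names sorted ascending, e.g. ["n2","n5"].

Answer: ["n6"]

Derivation:
idom tree: n1←n0 n2←n0 n3←n0 n4←n1 n5←n0 n6←n0
Dom at joins:
  n2: preds {n0,n1}: {n0} ∩ {n0,n1} = {n0}; idom=n0
  n5: preds {n2,n4}: {n0,n2} ∩ {n0,n1,n4} = {n0}; idom=n0
  n6: preds {n4,n5}: {n0,n1,n4} ∩ {n0,n5} = {n0}; idom=n0

DF walk-up:
  n2←n0: walk · to n0
  n2←n1: walk n1 to n0
  n5←n2: walk n2 to n0
  n5←n4: walk n4→n1 to n0
  n6←n4: walk n4→n1 to n0
  n6←n5: walk n5 to n0
  DF(n0)=∅
  DF(n1)={n2,n5,n6}
  DF(n2)={n5}
  DF(n3)=∅
  DF(n4)={n5,n6}
  DF(n5)={n6}
  DF(n6)=∅

DF(n5) = ["n6"]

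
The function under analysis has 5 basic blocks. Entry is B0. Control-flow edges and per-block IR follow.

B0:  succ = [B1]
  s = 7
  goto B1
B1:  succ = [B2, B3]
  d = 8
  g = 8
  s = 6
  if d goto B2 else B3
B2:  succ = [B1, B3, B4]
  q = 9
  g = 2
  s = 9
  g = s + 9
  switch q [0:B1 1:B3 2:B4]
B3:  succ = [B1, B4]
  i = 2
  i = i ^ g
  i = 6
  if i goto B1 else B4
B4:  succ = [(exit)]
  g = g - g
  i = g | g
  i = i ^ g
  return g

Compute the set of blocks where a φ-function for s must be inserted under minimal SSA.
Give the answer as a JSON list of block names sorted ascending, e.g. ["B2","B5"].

idom tree: B1←B0 B2←B1 B3←B1 B4←B1
Dom at joins:
  B1: preds {B0,B2,B3}: {B0} ∩ {B0,B1,B2} ∩ {B0,B1,B3} = {B0}; idom=B0
  B3: preds {B1,B2}: {B0,B1} ∩ {B0,B1,B2} = {B0,B1}; idom=B1
  B4: preds {B2,B3}: {B0,B1,B2} ∩ {B0,B1,B3} = {B0,B1}; idom=B1

Frontier:
  join B1 pred B0: · stop@B0
  join B1 pred B2: B2→B1 stop@B0
  join B1 pred B3: B3→B1 stop@B0
  join B3 pred B1: · stop@B1
  join B3 pred B2: B2 stop@B1
  join B4 pred B2: B2 stop@B1
  join B4 pred B3: B3 stop@B1
  B0: DF=∅
  B1: DF={B1}
  B2: DF={B1,B3,B4}
  B3: DF={B1,B4}
  B4: DF=∅

φ for s: defs {B0,B1,B2}
  DF⁺ = {B1,B3,B4}

Answer: ["B1", "B3", "B4"]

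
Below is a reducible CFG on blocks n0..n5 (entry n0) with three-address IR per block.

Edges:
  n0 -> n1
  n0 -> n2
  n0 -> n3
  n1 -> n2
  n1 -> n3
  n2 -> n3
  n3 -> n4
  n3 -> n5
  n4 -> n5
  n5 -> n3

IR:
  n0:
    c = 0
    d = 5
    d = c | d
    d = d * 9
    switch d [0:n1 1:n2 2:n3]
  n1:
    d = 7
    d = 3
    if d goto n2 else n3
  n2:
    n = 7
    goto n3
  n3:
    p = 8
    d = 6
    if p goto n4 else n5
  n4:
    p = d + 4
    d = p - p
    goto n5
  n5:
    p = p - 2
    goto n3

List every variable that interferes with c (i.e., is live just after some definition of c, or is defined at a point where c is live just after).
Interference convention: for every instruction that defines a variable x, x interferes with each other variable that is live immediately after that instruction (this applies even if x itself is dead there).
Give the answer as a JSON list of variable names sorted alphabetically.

Block summaries:
  n0 def {c,d} use ∅
  n1 def {d} use ∅
  n2 def {n} use ∅
  n3 def {d,p} use ∅
  n4 def {d,p} use {d}
  n5 def {p} use {p}

Live sets:
  live n0: ∅→∅
  live n1: ∅→∅
  live n2: ∅→∅
  live n3: ∅→{d,p}
  live n4: {d}→{p}
  live n5: {p}→∅

Conflict graph:
  c — {d}
  d — {c,p}
  n — ∅
  p — {d}

N(c) = ["d"]

Answer: ["d"]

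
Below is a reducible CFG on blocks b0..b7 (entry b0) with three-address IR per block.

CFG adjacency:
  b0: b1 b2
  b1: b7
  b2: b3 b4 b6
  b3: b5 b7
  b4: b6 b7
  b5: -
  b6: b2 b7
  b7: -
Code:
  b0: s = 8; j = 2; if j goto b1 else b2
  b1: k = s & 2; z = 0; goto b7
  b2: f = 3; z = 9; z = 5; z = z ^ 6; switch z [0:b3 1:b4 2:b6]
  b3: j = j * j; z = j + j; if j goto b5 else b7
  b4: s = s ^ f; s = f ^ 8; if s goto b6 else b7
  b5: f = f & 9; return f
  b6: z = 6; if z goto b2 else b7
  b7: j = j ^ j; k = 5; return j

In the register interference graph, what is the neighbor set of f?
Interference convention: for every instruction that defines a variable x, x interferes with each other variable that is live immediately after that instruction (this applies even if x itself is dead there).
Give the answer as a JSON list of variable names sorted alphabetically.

def/use:
  b0 def {j,s} use ∅
  b1 def {k,z} use {s}
  b2 def {f,z} use ∅
  b3 def {j,z} use {j}
  b4 def {s} use {f,s}
  b5 def {f} use {f}
  b6 def {z} use ∅
  b7 def {j,k} use {j}

Live sets:
  b0 li=∅ lo={j,s}
  b1 li={j,s} lo={j}
  b2 li={j,s} lo={f,j,s}
  b3 li={f,j} lo={f,j}
  b4 li={f,j,s} lo={j,s}
  b5 li={f} lo=∅
  b6 li={j,s} lo={j,s}
  b7 li={j} lo=∅

Interfere edges:
  f: {j,s,z}
  j: {f,k,s,z}
  k: {j}
  s: {f,j,z}
  z: {f,j,s}

N(f) = ["j", "s", "z"]

Answer: ["j", "s", "z"]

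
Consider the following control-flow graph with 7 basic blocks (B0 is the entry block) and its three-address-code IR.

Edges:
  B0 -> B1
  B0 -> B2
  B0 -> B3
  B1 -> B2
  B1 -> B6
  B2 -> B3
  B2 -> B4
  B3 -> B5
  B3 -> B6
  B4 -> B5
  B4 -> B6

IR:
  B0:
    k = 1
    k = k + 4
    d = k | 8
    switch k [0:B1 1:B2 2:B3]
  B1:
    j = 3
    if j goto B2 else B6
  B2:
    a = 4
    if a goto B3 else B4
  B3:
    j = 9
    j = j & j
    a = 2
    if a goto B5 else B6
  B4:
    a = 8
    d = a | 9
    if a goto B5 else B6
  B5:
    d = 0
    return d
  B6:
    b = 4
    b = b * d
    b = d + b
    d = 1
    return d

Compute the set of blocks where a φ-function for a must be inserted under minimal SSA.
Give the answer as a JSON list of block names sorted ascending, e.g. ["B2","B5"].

idom tree: B1←B0 B2←B0 B3←B0 B4←B2 B5←B0 B6←B0
Dom∩ at merges:
  B2: preds {B0,B1}: {B0} ∩ {B0,B1} = {B0}; idom=B0
  B3: preds {B0,B2}: {B0} ∩ {B0,B2} = {B0}; idom=B0
  B5: preds {B3,B4}: {B0,B3} ∩ {B0,B2,B4} = {B0}; idom=B0
  B6: preds {B1,B3,B4}: {B0,B1} ∩ {B0,B3} ∩ {B0,B2,B4} = {B0}; idom=B0

DF walk-up:
  join B2 pred B0: · stop@B0
  join B2 pred B1: B1 stop@B0
  join B3 pred B0: · stop@B0
  join B3 pred B2: B2 stop@B0
  join B5 pred B3: B3 stop@B0
  join B5 pred B4: B4→B2 stop@B0
  join B6 pred B1: B1 stop@B0
  join B6 pred B3: B3 stop@B0
  join B6 pred B4: B4→B2 stop@B0
  DF(B0)=∅
  DF(B1)={B2,B6}
  DF(B2)={B3,B5,B6}
  DF(B3)={B5,B6}
  DF(B4)={B5,B6}
  DF(B5)=∅
  DF(B6)=∅

φ for a: defs {B2,B3,B4}
  DF⁺ = {B3,B5,B6}

Answer: ["B3", "B5", "B6"]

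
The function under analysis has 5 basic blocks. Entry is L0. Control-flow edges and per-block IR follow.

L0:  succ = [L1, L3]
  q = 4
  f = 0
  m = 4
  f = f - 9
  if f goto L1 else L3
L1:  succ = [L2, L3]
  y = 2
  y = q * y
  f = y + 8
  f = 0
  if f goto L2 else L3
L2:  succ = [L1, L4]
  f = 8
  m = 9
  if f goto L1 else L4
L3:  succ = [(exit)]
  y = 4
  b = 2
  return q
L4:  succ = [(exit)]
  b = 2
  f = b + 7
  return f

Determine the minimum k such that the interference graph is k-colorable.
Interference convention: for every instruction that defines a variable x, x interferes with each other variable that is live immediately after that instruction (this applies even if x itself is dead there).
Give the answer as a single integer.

Answer: 3

Derivation:
def/use:
  L0: def={f,m,q} ue=∅
  L1: def={f,y} ue={q}
  L2: def={f,m} ue=∅
  L3: def={b,y} ue={q}
  L4: def={b,f} ue=∅

Live sets:
  L0: in=∅ out={q}
  L1: in={q} out={q}
  L2: in={q} out={q}
  L3: in={q} out=∅
  L4: in=∅ out=∅

Interference:
  b: {q}
  f: {m,q}
  m: {f,q}
  q: {b,f,m,y}
  y: {q}

Chromatic number:
  clique {f,m,q} ⇒ need ≥ 3
  3-colouring: R0={q}  R1={b,f,y}  R2={m}
  χ = 3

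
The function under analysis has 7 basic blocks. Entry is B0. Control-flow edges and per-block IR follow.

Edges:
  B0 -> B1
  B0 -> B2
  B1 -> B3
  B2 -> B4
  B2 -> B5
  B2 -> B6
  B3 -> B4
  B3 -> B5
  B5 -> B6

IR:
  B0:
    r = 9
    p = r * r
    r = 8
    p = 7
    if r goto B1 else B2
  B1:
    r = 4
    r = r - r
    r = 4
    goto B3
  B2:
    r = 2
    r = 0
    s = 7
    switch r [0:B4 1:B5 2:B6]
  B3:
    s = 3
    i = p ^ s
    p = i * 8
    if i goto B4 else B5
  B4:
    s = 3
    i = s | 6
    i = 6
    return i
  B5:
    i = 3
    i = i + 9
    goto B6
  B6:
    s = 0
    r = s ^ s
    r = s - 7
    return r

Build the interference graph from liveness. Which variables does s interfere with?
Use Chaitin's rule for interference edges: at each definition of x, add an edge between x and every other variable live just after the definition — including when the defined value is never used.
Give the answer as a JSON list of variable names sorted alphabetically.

Answer: ["p", "r"]

Working:
def/use:
  B0: {p,r} / ∅
  B1: {r} / ∅
  B2: {r,s} / ∅
  B3: {i,p,s} / {p}
  B4: {i,s} / ∅
  B5: {i} / ∅
  B6: {r,s} / ∅

Liveness:
  B0: in=∅ out={p}
  B1: in={p} out={p}
  B2: in=∅ out=∅
  B3: in={p} out=∅
  B4: in=∅ out=∅
  B5: in=∅ out=∅
  B6: in=∅ out=∅

Conflict graph:
  i: {p}
  p: {i,r,s}
  r: {p,s}
  s: {p,r}

N(s) = ["p", "r"]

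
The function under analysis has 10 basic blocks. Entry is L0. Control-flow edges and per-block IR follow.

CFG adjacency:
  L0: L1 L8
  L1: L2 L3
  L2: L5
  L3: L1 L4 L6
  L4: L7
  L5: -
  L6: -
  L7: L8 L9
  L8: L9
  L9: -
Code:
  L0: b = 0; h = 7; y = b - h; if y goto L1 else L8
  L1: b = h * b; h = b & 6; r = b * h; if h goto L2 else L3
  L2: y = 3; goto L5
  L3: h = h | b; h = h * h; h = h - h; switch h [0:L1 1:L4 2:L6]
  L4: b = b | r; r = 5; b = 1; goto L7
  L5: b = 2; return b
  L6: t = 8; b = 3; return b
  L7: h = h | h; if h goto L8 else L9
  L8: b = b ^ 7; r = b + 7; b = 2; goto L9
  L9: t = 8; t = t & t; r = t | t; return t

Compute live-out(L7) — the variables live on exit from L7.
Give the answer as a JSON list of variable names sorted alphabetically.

Answer: ["b"]

Derivation:
Per-block:
  L0 def {b,h,y} use ∅
  L1 def {b,h,r} use {b,h}
  L2 def {y} use ∅
  L3 def {h} use {b,h}
  L4 def {b,r} use {b,r}
  L5 def {b} use ∅
  L6 def {b,t} use ∅
  L7 def {h} use {h}
  L8 def {b,r} use {b}
  L9 def {r,t} use ∅

Backward fixpoint:
  L0: in=∅ out={b,h}
  L1: in={b,h} out={b,h,r}
  L2: in=∅ out=∅
  L3: in={b,h,r} out={b,h,r}
  L4: in={b,h,r} out={b,h}
  L5: in=∅ out=∅
  L6: in=∅ out=∅
  L7: in={b,h} out={b}
  L8: in={b} out=∅
  L9: in=∅ out=∅

live-out(L7) = ["b"]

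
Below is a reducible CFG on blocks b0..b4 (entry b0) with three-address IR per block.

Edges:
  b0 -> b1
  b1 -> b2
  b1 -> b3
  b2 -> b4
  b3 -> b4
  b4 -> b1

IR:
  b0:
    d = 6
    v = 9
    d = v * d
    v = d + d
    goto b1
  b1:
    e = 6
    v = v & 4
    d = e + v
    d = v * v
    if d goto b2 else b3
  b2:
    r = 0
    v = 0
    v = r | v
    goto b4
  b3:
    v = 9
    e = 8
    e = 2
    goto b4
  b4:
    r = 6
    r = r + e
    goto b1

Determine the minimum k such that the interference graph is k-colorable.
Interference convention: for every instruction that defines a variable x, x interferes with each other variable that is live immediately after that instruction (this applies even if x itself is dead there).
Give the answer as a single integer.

def/use:
  b0: {d,v} / ∅
  b1: {d,e,v} / {v}
  b2: {r,v} / ∅
  b3: {e,v} / ∅
  b4: {r} / {e}

Backward fixpoint:
  b0: in=∅ out={v}
  b1: in={v} out={e}
  b2: in={e} out={e,v}
  b3: in=∅ out={e,v}
  b4: in={e,v} out={v}

Interference:
  d: {e,v}
  e: {d,r,v}
  r: {e,v}
  v: {d,e,r}

Colouring:
  {d,e,v} pairwise interfere (3-clique) ⇒ χ ≥ 3
  3-colouring: c0={e}  c1={v}  c2={d,r}
  χ = 3

Answer: 3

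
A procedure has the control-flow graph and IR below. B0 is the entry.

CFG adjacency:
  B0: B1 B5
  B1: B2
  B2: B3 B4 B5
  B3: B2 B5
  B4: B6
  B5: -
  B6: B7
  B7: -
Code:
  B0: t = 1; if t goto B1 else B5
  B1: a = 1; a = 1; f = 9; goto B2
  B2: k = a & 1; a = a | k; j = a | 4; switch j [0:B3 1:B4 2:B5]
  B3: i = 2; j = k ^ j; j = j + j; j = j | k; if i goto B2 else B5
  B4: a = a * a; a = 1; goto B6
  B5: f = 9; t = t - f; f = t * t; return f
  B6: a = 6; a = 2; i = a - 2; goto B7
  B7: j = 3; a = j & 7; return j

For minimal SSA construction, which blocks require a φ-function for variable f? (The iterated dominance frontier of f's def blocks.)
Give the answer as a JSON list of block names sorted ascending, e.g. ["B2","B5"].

idom tree: B1←B0 B2←B1 B3←B2 B4←B2 B5←B0 B6←B4 B7←B6
Dom at joins:
  B2: preds {B1,B3}: {B0,B1} ∩ {B0,B1,B2,B3} = {B0,B1}; idom=B1
  B5: preds {B0,B2,B3}: {B0} ∩ {B0,B1,B2} ∩ {B0,B1,B2,B3} = {B0}; idom=B0

DF derivation:
  B2←B1: walk · to B1
  B2←B3: walk B3→B2 to B1
  B5←B0: walk · to B0
  B5←B2: walk B2→B1 to B0
  B5←B3: walk B3→B2→B1 to B0
  DF(B0)=∅
  DF(B1)={B5}
  DF(B2)={B2,B5}
  DF(B3)={B2,B5}
  DF(B4)=∅
  DF(B5)=∅
  DF(B6)=∅
  DF(B7)=∅

φ for f: defs {B1,B5}
  DF⁺ = {B5}

Answer: ["B5"]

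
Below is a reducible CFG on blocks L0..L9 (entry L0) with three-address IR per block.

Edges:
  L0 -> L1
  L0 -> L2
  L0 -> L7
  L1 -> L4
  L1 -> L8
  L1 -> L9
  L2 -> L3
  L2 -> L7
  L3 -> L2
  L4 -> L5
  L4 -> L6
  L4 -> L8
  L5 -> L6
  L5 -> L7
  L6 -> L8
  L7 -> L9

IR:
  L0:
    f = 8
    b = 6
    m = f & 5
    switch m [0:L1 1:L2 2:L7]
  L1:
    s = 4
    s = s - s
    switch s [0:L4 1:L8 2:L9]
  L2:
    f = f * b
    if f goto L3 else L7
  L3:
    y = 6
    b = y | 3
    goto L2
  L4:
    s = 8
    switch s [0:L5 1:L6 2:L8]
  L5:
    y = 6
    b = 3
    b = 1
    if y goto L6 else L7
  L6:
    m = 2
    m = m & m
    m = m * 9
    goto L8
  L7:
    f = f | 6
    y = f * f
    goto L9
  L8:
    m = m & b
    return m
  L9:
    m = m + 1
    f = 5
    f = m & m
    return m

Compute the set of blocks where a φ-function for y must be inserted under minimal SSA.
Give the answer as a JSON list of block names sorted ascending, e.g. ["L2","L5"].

idom tree: L1←L0 L2←L0 L3←L2 L4←L1 L5←L4 L6←L4 L7←L0 L8←L1 L9←L0
Dom∩ at merges:
  L2: preds {L0,L3}: {L0} ∩ {L0,L2,L3} = {L0}; idom=L0
  L6: preds {L4,L5}: {L0,L1,L4} ∩ {L0,L1,L4,L5} = {L0,L1,L4}; idom=L4
  L7: preds {L0,L2,L5}: {L0} ∩ {L0,L2} ∩ {L0,L1,L4,L5} = {L0}; idom=L0
  L8: preds {L1,L4,L6}: {L0,L1} ∩ {L0,L1,L4} ∩ {L0,L1,L4,L6} = {L0,L1}; idom=L1
  L9: preds {L1,L7}: {L0,L1} ∩ {L0,L7} = {L0}; idom=L0

DF derivation:
  join L2 pred L0: · stop@L0
  join L2 pred L3: L3→L2 stop@L0
  join L6 pred L4: · stop@L4
  join L6 pred L5: L5 stop@L4
  join L7 pred L0: · stop@L0
  join L7 pred L2: L2 stop@L0
  join L7 pred L5: L5→L4→L1 stop@L0
  join L8 pred L1: · stop@L1
  join L8 pred L4: L4 stop@L1
  join L8 pred L6: L6→L4 stop@L1
  join L9 pred L1: L1 stop@L0
  join L9 pred L7: L7 stop@L0
  L0 → ∅
  L1 → {L7,L9}
  L2 → {L2,L7}
  L3 → {L2}
  L4 → {L7,L8}
  L5 → {L6,L7}
  L6 → {L8}
  L7 → {L9}
  L8 → ∅
  L9 → ∅

φ for y: defs {L3,L5,L7}
  DF⁺ = {L2,L6,L7,L8,L9}

Answer: ["L2", "L6", "L7", "L8", "L9"]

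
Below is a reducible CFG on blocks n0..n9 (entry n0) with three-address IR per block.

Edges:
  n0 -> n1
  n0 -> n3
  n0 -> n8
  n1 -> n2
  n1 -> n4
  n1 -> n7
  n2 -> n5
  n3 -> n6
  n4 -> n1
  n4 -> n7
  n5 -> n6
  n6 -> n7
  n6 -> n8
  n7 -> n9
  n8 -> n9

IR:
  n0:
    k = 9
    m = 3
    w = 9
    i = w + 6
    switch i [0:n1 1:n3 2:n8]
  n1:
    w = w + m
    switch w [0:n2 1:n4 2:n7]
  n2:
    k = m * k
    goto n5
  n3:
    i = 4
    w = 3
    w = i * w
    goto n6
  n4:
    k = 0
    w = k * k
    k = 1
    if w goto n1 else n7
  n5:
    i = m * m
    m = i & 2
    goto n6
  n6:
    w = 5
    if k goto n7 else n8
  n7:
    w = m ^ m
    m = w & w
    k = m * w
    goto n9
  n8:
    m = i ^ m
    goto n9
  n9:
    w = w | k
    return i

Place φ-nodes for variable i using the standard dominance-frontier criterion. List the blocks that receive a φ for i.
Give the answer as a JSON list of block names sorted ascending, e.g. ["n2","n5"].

Answer: ["n6", "n7", "n8", "n9"]

Analysis:
idom tree: n1←n0 n2←n1 n3←n0 n4←n1 n5←n2 n6←n0 n7←n0 n8←n0 n9←n0
Dom∩ at merges:
  n1: preds {n0,n4}: {n0} ∩ {n0,n1,n4} = {n0}; idom=n0
  n6: preds {n3,n5}: {n0,n3} ∩ {n0,n1,n2,n5} = {n0}; idom=n0
  n7: preds {n1,n4,n6}: {n0,n1} ∩ {n0,n1,n4} ∩ {n0,n6} = {n0}; idom=n0
  n8: preds {n0,n6}: {n0} ∩ {n0,n6} = {n0}; idom=n0
  n9: preds {n7,n8}: {n0,n7} ∩ {n0,n8} = {n0}; idom=n0

DF derivation:
  join n1 pred n0: · stop@n0
  join n1 pred n4: n4→n1 stop@n0
  join n6 pred n3: n3 stop@n0
  join n6 pred n5: n5→n2→n1 stop@n0
  join n7 pred n1: n1 stop@n0
  join n7 pred n4: n4→n1 stop@n0
  join n7 pred n6: n6 stop@n0
  join n8 pred n0: · stop@n0
  join n8 pred n6: n6 stop@n0
  join n9 pred n7: n7 stop@n0
  join n9 pred n8: n8 stop@n0
  DF(n0)=∅
  DF(n1)={n1,n6,n7}
  DF(n2)={n6}
  DF(n3)={n6}
  DF(n4)={n1,n7}
  DF(n5)={n6}
  DF(n6)={n7,n8}
  DF(n7)={n9}
  DF(n8)={n9}
  DF(n9)=∅

φ for i: defs {n0,n3,n5}
  DF⁺ = {n6,n7,n8,n9}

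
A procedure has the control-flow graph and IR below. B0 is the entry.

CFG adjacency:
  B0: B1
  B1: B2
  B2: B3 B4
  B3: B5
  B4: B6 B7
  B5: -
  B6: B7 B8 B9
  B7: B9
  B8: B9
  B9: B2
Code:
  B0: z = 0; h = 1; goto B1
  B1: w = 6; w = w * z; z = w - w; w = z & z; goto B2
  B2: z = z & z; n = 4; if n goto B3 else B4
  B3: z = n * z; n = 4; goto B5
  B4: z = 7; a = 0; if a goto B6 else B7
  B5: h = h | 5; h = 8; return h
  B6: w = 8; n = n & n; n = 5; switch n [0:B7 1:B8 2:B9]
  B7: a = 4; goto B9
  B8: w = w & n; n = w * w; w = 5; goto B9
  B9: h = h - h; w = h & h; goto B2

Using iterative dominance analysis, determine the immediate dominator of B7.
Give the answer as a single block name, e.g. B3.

idom tree: B1←B0 B2←B1 B3←B2 B4←B2 B5←B3 B6←B4 B7←B4 B8←B6 B9←B4
Dom at joins:
  B2: preds {B1,B9}: {B0,B1} ∩ {B0,B1,B2,B4,B9} = {B0,B1}; idom=B1
  B7: preds {B4,B6}: {B0,B1,B2,B4} ∩ {B0,B1,B2,B4,B6} = {B0,B1,B2,B4}; idom=B4
  B9: preds {B6,B7,B8}: {B0,B1,B2,B4,B6} ∩ {B0,B1,B2,B4,B7} ∩ {B0,B1,B2,B4,B6,B8} = {B0,B1,B2,B4}; idom=B4

idom(B7) = B4

Answer: B4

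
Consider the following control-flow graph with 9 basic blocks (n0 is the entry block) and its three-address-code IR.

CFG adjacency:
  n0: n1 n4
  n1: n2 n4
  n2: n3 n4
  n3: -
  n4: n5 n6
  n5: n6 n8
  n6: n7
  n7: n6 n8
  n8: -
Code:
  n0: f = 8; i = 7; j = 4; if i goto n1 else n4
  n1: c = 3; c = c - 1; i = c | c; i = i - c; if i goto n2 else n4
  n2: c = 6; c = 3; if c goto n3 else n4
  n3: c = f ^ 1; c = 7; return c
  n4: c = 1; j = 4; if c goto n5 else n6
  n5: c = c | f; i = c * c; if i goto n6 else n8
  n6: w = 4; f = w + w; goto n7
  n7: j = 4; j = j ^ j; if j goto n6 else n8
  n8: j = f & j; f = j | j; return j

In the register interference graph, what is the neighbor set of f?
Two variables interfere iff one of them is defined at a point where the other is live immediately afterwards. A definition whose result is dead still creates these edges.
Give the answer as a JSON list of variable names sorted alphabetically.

Block summaries:
  n0: def={f,i,j} ue=∅
  n1: def={c,i} ue=∅
  n2: def={c} ue=∅
  n3: def={c} ue={f}
  n4: def={c,j} ue=∅
  n5: def={c,i} ue={c,f}
  n6: def={f,w} ue=∅
  n7: def={j} ue=∅
  n8: def={f,j} ue={f,j}

Live sets:
  live n0: ∅→{f}
  live n1: {f}→{f}
  live n2: {f}→{f}
  live n3: {f}→∅
  live n4: {f}→{c,f,j}
  live n5: {c,f,j}→{f,j}
  live n6: ∅→{f}
  live n7: {f}→{f,j}
  live n8: {f,j}→∅

Conflict graph:
  c: {f,i,j}
  f: {c,i,j}
  i: {c,f,j}
  j: {c,f,i}
  w: ∅

N(f) = ["c", "i", "j"]

Answer: ["c", "i", "j"]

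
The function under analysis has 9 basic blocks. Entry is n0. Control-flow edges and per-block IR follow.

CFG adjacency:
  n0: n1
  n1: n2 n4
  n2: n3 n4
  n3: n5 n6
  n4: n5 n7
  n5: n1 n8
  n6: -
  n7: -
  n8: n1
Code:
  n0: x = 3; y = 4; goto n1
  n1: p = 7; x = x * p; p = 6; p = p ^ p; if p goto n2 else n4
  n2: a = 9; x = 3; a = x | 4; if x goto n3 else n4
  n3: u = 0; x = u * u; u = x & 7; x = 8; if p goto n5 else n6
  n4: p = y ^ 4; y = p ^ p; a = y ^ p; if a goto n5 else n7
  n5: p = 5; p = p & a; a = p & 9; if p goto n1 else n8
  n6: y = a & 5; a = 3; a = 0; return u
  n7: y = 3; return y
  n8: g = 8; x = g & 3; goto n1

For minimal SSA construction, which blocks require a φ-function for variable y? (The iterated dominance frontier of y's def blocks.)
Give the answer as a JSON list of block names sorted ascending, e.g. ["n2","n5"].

Answer: ["n1", "n5"]

Analysis:
idom tree: n1←n0 n2←n1 n3←n2 n4←n1 n5←n1 n6←n3 n7←n4 n8←n5
Join-block Dom:
  n1: preds {n0,n5,n8}: {n0} ∩ {n0,n1,n5} ∩ {n0,n1,n5,n8} = {n0}; idom=n0
  n4: preds {n1,n2}: {n0,n1} ∩ {n0,n1,n2} = {n0,n1}; idom=n1
  n5: preds {n3,n4}: {n0,n1,n2,n3} ∩ {n0,n1,n4} = {n0,n1}; idom=n1

Frontier:
  join n1 pred n0: · stop@n0
  join n1 pred n5: n5→n1 stop@n0
  join n1 pred n8: n8→n5→n1 stop@n0
  join n4 pred n1: · stop@n1
  join n4 pred n2: n2 stop@n1
  join n5 pred n3: n3→n2 stop@n1
  join n5 pred n4: n4 stop@n1
  DF(n0)=∅
  DF(n1)={n1}
  DF(n2)={n4,n5}
  DF(n3)={n5}
  DF(n4)={n5}
  DF(n5)={n1}
  DF(n6)=∅
  DF(n7)=∅
  DF(n8)={n1}

φ for y: defs {n0,n4,n6,n7}
  DF⁺ = {n1,n5}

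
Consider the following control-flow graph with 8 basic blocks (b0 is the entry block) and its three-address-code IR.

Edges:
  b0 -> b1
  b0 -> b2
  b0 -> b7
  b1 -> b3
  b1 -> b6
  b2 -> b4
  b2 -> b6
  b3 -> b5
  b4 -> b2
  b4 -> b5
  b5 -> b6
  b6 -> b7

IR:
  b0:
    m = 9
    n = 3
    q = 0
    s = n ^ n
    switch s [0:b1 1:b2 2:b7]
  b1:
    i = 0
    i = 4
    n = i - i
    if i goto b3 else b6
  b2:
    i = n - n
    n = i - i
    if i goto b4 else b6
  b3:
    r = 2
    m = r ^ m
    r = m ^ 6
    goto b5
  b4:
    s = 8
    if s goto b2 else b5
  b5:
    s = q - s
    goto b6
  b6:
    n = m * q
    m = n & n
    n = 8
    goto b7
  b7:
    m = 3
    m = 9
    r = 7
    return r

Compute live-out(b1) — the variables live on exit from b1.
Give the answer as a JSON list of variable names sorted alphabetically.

Answer: ["m", "q", "s"]

Derivation:
Block summaries:
  b0: def={m,n,q,s} ue=∅
  b1: def={i,n} ue=∅
  b2: def={i,n} ue={n}
  b3: def={m,r} ue={m}
  b4: def={s} ue=∅
  b5: def={s} ue={q,s}
  b6: def={m,n} ue={m,q}
  b7: def={m,r} ue=∅

Live sets:
  live b0: ∅→{m,n,q,s}
  live b1: {m,q,s}→{m,q,s}
  live b2: {m,n,q}→{m,n,q}
  live b3: {m,q,s}→{m,q,s}
  live b4: {m,n,q}→{m,n,q,s}
  live b5: {m,q,s}→{m,q}
  live b6: {m,q}→∅
  live b7: ∅→∅

live-out(b1) = ["m", "q", "s"]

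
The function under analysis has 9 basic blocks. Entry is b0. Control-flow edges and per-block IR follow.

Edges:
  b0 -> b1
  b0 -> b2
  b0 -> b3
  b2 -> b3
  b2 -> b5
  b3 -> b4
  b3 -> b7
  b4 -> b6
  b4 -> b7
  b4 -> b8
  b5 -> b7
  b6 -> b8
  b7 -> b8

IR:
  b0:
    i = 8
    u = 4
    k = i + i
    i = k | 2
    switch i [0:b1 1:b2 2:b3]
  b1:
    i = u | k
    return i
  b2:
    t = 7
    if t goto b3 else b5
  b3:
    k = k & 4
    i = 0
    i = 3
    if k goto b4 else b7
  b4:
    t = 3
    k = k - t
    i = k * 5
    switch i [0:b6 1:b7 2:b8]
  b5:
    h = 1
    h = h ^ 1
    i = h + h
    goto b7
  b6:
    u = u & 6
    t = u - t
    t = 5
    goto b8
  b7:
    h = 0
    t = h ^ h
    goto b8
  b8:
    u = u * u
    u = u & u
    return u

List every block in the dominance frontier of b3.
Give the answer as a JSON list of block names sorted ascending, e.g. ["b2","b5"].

idom tree: b1←b0 b2←b0 b3←b0 b4←b3 b5←b2 b6←b4 b7←b0 b8←b0
Dom at joins:
  b3: preds {b0,b2}: {b0} ∩ {b0,b2} = {b0}; idom=b0
  b7: preds {b3,b4,b5}: {b0,b3} ∩ {b0,b3,b4} ∩ {b0,b2,b5} = {b0}; idom=b0
  b8: preds {b4,b6,b7}: {b0,b3,b4} ∩ {b0,b3,b4,b6} ∩ {b0,b7} = {b0}; idom=b0

DF derivation:
  join b3 pred b0: · stop@b0
  join b3 pred b2: b2 stop@b0
  join b7 pred b3: b3 stop@b0
  join b7 pred b4: b4→b3 stop@b0
  join b7 pred b5: b5→b2 stop@b0
  join b8 pred b4: b4→b3 stop@b0
  join b8 pred b6: b6→b4→b3 stop@b0
  join b8 pred b7: b7 stop@b0
  b0 → ∅
  b1 → ∅
  b2 → {b3,b7}
  b3 → {b7,b8}
  b4 → {b7,b8}
  b5 → {b7}
  b6 → {b8}
  b7 → {b8}
  b8 → ∅

DF(b3) = ["b7", "b8"]

Answer: ["b7", "b8"]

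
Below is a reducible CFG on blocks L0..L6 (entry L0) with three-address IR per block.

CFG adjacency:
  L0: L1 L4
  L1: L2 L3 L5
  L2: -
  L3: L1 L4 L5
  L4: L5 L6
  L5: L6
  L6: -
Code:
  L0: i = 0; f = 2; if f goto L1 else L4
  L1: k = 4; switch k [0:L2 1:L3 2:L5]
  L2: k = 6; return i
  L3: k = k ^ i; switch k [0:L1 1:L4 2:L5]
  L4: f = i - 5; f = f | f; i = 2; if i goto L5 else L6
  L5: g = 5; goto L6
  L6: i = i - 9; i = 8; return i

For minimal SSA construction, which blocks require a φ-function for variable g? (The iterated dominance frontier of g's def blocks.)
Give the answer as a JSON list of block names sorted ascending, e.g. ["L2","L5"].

Answer: ["L6"]

Analysis:
idom tree: L1←L0 L2←L1 L3←L1 L4←L0 L5←L0 L6←L0
Dom∩ at merges:
  L1: preds {L0,L3}: {L0} ∩ {L0,L1,L3} = {L0}; idom=L0
  L4: preds {L0,L3}: {L0} ∩ {L0,L1,L3} = {L0}; idom=L0
  L5: preds {L1,L3,L4}: {L0,L1} ∩ {L0,L1,L3} ∩ {L0,L4} = {L0}; idom=L0
  L6: preds {L4,L5}: {L0,L4} ∩ {L0,L5} = {L0}; idom=L0

Frontier:
  L1←L0: walk · to L0
  L1←L3: walk L3→L1 to L0
  L4←L0: walk · to L0
  L4←L3: walk L3→L1 to L0
  L5←L1: walk L1 to L0
  L5←L3: walk L3→L1 to L0
  L5←L4: walk L4 to L0
  L6←L4: walk L4 to L0
  L6←L5: walk L5 to L0
  L0: DF=∅
  L1: DF={L1,L4,L5}
  L2: DF=∅
  L3: DF={L1,L4,L5}
  L4: DF={L5,L6}
  L5: DF={L6}
  L6: DF=∅

φ for g: defs {L5}
  DF⁺ = {L6}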